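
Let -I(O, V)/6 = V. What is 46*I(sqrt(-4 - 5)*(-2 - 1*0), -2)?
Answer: 552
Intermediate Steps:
I(O, V) = -6*V
46*I(sqrt(-4 - 5)*(-2 - 1*0), -2) = 46*(-6*(-2)) = 46*12 = 552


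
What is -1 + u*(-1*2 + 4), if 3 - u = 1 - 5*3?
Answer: 33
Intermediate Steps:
u = 17 (u = 3 - (1 - 5*3) = 3 - (1 - 15) = 3 - 1*(-14) = 3 + 14 = 17)
-1 + u*(-1*2 + 4) = -1 + 17*(-1*2 + 4) = -1 + 17*(-2 + 4) = -1 + 17*2 = -1 + 34 = 33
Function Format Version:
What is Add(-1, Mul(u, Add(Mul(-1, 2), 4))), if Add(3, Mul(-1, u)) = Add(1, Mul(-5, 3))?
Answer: 33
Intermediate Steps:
u = 17 (u = Add(3, Mul(-1, Add(1, Mul(-5, 3)))) = Add(3, Mul(-1, Add(1, -15))) = Add(3, Mul(-1, -14)) = Add(3, 14) = 17)
Add(-1, Mul(u, Add(Mul(-1, 2), 4))) = Add(-1, Mul(17, Add(Mul(-1, 2), 4))) = Add(-1, Mul(17, Add(-2, 4))) = Add(-1, Mul(17, 2)) = Add(-1, 34) = 33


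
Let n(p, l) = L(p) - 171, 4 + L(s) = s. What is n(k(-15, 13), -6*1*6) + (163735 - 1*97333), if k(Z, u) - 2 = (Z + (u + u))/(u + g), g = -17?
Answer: 264905/4 ≈ 66226.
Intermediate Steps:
L(s) = -4 + s
k(Z, u) = 2 + (Z + 2*u)/(-17 + u) (k(Z, u) = 2 + (Z + (u + u))/(u - 17) = 2 + (Z + 2*u)/(-17 + u))
n(p, l) = -175 + p (n(p, l) = (-4 + p) - 171 = -175 + p)
n(k(-15, 13), -6*1*6) + (163735 - 1*97333) = (-175 + (-34 - 15 + 4*13)/(-17 + 13)) + (163735 - 1*97333) = (-175 + (-34 - 15 + 52)/(-4)) + (163735 - 97333) = (-175 - 1/4*3) + 66402 = (-175 - 3/4) + 66402 = -703/4 + 66402 = 264905/4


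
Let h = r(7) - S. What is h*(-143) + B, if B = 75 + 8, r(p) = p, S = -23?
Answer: -4207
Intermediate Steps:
B = 83
h = 30 (h = 7 - 1*(-23) = 7 + 23 = 30)
h*(-143) + B = 30*(-143) + 83 = -4290 + 83 = -4207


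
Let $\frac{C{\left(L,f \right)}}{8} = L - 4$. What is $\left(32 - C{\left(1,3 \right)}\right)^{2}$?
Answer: $3136$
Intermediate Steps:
$C{\left(L,f \right)} = -32 + 8 L$ ($C{\left(L,f \right)} = 8 \left(L - 4\right) = 8 \left(-4 + L\right) = -32 + 8 L$)
$\left(32 - C{\left(1,3 \right)}\right)^{2} = \left(32 - \left(-32 + 8 \cdot 1\right)\right)^{2} = \left(32 - \left(-32 + 8\right)\right)^{2} = \left(32 - -24\right)^{2} = \left(32 + 24\right)^{2} = 56^{2} = 3136$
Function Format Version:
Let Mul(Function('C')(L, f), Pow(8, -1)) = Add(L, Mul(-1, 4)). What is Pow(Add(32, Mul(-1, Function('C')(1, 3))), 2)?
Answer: 3136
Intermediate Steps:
Function('C')(L, f) = Add(-32, Mul(8, L)) (Function('C')(L, f) = Mul(8, Add(L, Mul(-1, 4))) = Mul(8, Add(L, -4)) = Mul(8, Add(-4, L)) = Add(-32, Mul(8, L)))
Pow(Add(32, Mul(-1, Function('C')(1, 3))), 2) = Pow(Add(32, Mul(-1, Add(-32, Mul(8, 1)))), 2) = Pow(Add(32, Mul(-1, Add(-32, 8))), 2) = Pow(Add(32, Mul(-1, -24)), 2) = Pow(Add(32, 24), 2) = Pow(56, 2) = 3136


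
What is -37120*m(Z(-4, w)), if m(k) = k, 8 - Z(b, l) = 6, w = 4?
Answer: -74240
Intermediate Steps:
Z(b, l) = 2 (Z(b, l) = 8 - 1*6 = 8 - 6 = 2)
-37120*m(Z(-4, w)) = -37120*2 = -74240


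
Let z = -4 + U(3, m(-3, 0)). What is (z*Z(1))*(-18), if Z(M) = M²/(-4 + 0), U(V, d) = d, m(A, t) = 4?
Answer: 0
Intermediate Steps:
z = 0 (z = -4 + 4 = 0)
Z(M) = -M²/4 (Z(M) = M²/(-4) = -M²/4)
(z*Z(1))*(-18) = (0*(-¼*1²))*(-18) = (0*(-¼*1))*(-18) = (0*(-¼))*(-18) = 0*(-18) = 0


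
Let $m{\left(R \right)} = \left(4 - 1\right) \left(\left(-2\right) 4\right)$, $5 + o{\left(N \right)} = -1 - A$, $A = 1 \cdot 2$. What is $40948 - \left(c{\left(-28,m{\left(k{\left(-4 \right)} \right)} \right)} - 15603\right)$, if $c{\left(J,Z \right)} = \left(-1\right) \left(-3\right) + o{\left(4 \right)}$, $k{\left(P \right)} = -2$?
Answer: $56556$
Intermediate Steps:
$A = 2$
$o{\left(N \right)} = -8$ ($o{\left(N \right)} = -5 - 3 = -8$)
$m{\left(R \right)} = -24$ ($m{\left(R \right)} = 3 \left(-8\right) = -24$)
$c{\left(J,Z \right)} = -5$ ($c{\left(J,Z \right)} = \left(-1\right) \left(-3\right) - 8 = 3 - 8 = -5$)
$40948 - \left(c{\left(-28,m{\left(k{\left(-4 \right)} \right)} \right)} - 15603\right) = 40948 - \left(-5 - 15603\right) = 40948 - -15608 = 40948 + 15608 = 56556$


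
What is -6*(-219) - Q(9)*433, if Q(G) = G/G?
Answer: 881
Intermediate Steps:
Q(G) = 1
-6*(-219) - Q(9)*433 = -6*(-219) - 433 = 1314 - 1*433 = 1314 - 433 = 881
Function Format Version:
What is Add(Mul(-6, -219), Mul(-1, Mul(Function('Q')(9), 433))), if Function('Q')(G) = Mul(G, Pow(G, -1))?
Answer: 881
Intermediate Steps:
Function('Q')(G) = 1
Add(Mul(-6, -219), Mul(-1, Mul(Function('Q')(9), 433))) = Add(Mul(-6, -219), Mul(-1, Mul(1, 433))) = Add(1314, Mul(-1, 433)) = Add(1314, -433) = 881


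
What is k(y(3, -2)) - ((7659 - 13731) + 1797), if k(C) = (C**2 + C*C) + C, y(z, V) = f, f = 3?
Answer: 4296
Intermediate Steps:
y(z, V) = 3
k(C) = C + 2*C**2 (k(C) = (C**2 + C**2) + C = 2*C**2 + C = C + 2*C**2)
k(y(3, -2)) - ((7659 - 13731) + 1797) = 3*(1 + 2*3) - ((7659 - 13731) + 1797) = 3*(1 + 6) - (-6072 + 1797) = 3*7 - 1*(-4275) = 21 + 4275 = 4296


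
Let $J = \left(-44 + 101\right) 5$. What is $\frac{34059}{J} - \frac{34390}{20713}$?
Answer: $\frac{231887639}{1967735} \approx 117.84$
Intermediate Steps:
$J = 285$ ($J = 57 \cdot 5 = 285$)
$\frac{34059}{J} - \frac{34390}{20713} = \frac{34059}{285} - \frac{34390}{20713} = 34059 \cdot \frac{1}{285} - \frac{34390}{20713} = \frac{11353}{95} - \frac{34390}{20713} = \frac{231887639}{1967735}$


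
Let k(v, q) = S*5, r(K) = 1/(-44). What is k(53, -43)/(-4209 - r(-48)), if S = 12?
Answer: -528/37039 ≈ -0.014255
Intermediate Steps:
r(K) = -1/44
k(v, q) = 60 (k(v, q) = 12*5 = 60)
k(53, -43)/(-4209 - r(-48)) = 60/(-4209 - 1*(-1/44)) = 60/(-4209 + 1/44) = 60/(-185195/44) = 60*(-44/185195) = -528/37039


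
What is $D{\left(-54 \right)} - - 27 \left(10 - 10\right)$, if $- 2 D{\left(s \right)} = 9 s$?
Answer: $243$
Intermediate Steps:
$D{\left(s \right)} = - \frac{9 s}{2}$
$D{\left(-54 \right)} - - 27 \left(10 - 10\right) = \left(- \frac{9}{2}\right) \left(-54\right) - - 27 \left(10 - 10\right) = 243 - \left(-27\right) 0 = 243 - 0 = 243 + 0 = 243$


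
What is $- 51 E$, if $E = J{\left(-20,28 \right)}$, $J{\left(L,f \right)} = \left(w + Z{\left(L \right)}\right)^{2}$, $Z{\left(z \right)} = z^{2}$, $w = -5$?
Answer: $-7957275$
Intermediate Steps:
$J{\left(L,f \right)} = \left(-5 + L^{2}\right)^{2}$
$E = 156025$ ($E = \left(-5 + \left(-20\right)^{2}\right)^{2} = \left(-5 + 400\right)^{2} = 395^{2} = 156025$)
$- 51 E = \left(-51\right) 156025 = -7957275$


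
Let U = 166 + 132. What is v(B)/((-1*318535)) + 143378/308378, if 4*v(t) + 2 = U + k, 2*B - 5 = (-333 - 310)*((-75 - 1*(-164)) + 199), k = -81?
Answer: 2608819195/5613096356 ≈ 0.46477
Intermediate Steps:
U = 298
B = -185179/2 (B = 5/2 + ((-333 - 310)*((-75 - 1*(-164)) + 199))/2 = 5/2 + (-643*((-75 + 164) + 199))/2 = 5/2 + (-643*(89 + 199))/2 = 5/2 + (-643*288)/2 = 5/2 + (½)*(-185184) = 5/2 - 92592 = -185179/2 ≈ -92590.)
v(t) = 215/4 (v(t) = -½ + (298 - 81)/4 = -½ + (¼)*217 = -½ + 217/4 = 215/4)
v(B)/((-1*318535)) + 143378/308378 = 215/(4*((-1*318535))) + 143378/308378 = (215/4)/(-318535) + 143378*(1/308378) = (215/4)*(-1/318535) + 71689/154189 = -43/254828 + 71689/154189 = 2608819195/5613096356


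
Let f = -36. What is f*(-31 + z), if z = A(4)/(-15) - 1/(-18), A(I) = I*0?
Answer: 1114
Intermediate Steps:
A(I) = 0
z = 1/18 (z = 0/(-15) - 1/(-18) = 0*(-1/15) - 1*(-1/18) = 0 + 1/18 = 1/18 ≈ 0.055556)
f*(-31 + z) = -36*(-31 + 1/18) = -36*(-557/18) = 1114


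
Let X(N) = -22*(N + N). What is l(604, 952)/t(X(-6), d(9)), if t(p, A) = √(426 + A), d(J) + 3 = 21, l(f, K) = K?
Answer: 476*√111/111 ≈ 45.180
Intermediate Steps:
d(J) = 18 (d(J) = -3 + 21 = 18)
X(N) = -44*N
l(604, 952)/t(X(-6), d(9)) = 952/(√(426 + 18)) = 952/(√444) = 952/((2*√111)) = 952*(√111/222) = 476*√111/111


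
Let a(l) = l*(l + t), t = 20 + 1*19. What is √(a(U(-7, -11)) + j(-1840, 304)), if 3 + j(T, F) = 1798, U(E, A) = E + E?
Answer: 17*√5 ≈ 38.013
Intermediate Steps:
U(E, A) = 2*E
t = 39 (t = 20 + 19 = 39)
j(T, F) = 1795 (j(T, F) = -3 + 1798 = 1795)
a(l) = l*(39 + l) (a(l) = l*(l + 39) = l*(39 + l))
√(a(U(-7, -11)) + j(-1840, 304)) = √((2*(-7))*(39 + 2*(-7)) + 1795) = √(-14*(39 - 14) + 1795) = √(-14*25 + 1795) = √(-350 + 1795) = √1445 = 17*√5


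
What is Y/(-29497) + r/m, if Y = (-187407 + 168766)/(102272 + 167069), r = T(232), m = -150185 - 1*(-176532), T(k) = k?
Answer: 1843673477091/209320367164519 ≈ 0.0088079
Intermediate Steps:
m = 26347 (m = -150185 + 176532 = 26347)
r = 232
Y = -18641/269341 ≈ -0.069210
Y/(-29497) + r/m = -18641/269341/(-29497) + 232/26347 = -18641/269341*(-1/29497) + 232*(1/26347) = 18641/7944751477 + 232/26347 = 1843673477091/209320367164519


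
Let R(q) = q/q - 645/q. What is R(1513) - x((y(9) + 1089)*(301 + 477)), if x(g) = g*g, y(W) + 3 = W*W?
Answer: -1247210717292320/1513 ≈ -8.2433e+11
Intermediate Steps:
y(W) = -3 + W**2 (y(W) = -3 + W*W = -3 + W**2)
x(g) = g**2
R(q) = 1 - 645/q
R(1513) - x((y(9) + 1089)*(301 + 477)) = (-645 + 1513)/1513 - (((-3 + 9**2) + 1089)*(301 + 477))**2 = (1/1513)*868 - (((-3 + 81) + 1089)*778)**2 = 868/1513 - ((78 + 1089)*778)**2 = 868/1513 - (1167*778)**2 = 868/1513 - 1*907926**2 = 868/1513 - 1*824329621476 = 868/1513 - 824329621476 = -1247210717292320/1513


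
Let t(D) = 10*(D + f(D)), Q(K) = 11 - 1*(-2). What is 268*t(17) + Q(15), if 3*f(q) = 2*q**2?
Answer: 1685759/3 ≈ 5.6192e+5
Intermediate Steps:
f(q) = 2*q**2/3 (f(q) = (2*q**2)/3 = 2*q**2/3)
Q(K) = 13 (Q(K) = 11 + 2 = 13)
t(D) = 10*D + 20*D**2/3 (t(D) = 10*(D + 2*D**2/3) = 10*D + 20*D**2/3)
268*t(17) + Q(15) = 268*((10/3)*17*(3 + 2*17)) + 13 = 268*((10/3)*17*(3 + 34)) + 13 = 268*((10/3)*17*37) + 13 = 268*(6290/3) + 13 = 1685720/3 + 13 = 1685759/3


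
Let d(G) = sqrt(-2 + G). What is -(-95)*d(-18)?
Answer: 190*I*sqrt(5) ≈ 424.85*I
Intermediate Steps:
-(-95)*d(-18) = -(-95)*sqrt(-2 - 18) = -(-95)*sqrt(-20) = -(-95)*2*I*sqrt(5) = -(-190)*I*sqrt(5) = 190*I*sqrt(5)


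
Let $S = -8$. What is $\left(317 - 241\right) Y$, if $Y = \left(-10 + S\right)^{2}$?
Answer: $24624$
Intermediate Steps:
$Y = 324$ ($Y = \left(-10 - 8\right)^{2} = \left(-18\right)^{2} = 324$)
$\left(317 - 241\right) Y = \left(317 - 241\right) 324 = 76 \cdot 324 = 24624$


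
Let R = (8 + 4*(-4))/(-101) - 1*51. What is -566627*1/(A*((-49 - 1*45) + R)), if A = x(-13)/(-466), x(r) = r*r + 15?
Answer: -784378423/79212 ≈ -9902.3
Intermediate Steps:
x(r) = 15 + r² (x(r) = r² + 15 = 15 + r²)
A = -92/233 (A = (15 + (-13)²)/(-466) = (15 + 169)*(-1/466) = 184*(-1/466) = -92/233 ≈ -0.39485)
R = -5143/101 (R = (8 - 16)*(-1/101) - 51 = -8*(-1/101) - 51 = 8/101 - 51 = -5143/101 ≈ -50.921)
-566627*1/(A*((-49 - 1*45) + R)) = -566627*(-233/(92*((-49 - 1*45) - 5143/101))) = -566627*(-233/(92*((-49 - 45) - 5143/101))) = -566627*(-233/(92*(-94 - 5143/101))) = -566627/((-92/233*(-14637/101))) = -566627/1346604/23533 = -566627*23533/1346604 = -784378423/79212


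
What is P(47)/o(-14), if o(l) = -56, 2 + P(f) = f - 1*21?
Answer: -3/7 ≈ -0.42857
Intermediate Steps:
P(f) = -23 + f (P(f) = -2 + (f - 1*21) = -2 + (f - 21) = -2 + (-21 + f) = -23 + f)
P(47)/o(-14) = (-23 + 47)/(-56) = 24*(-1/56) = -3/7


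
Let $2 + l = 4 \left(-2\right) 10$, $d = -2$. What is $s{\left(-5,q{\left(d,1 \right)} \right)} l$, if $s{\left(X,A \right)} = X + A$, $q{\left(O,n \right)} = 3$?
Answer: $164$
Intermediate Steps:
$s{\left(X,A \right)} = A + X$
$l = -82$ ($l = -2 + 4 \left(-2\right) 10 = -2 - 80 = -82$)
$s{\left(-5,q{\left(d,1 \right)} \right)} l = \left(3 - 5\right) \left(-82\right) = \left(-2\right) \left(-82\right) = 164$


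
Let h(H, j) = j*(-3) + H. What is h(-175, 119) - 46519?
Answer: -47051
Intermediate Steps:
h(H, j) = H - 3*j (h(H, j) = -3*j + H = H - 3*j)
h(-175, 119) - 46519 = (-175 - 3*119) - 46519 = (-175 - 357) - 46519 = -532 - 46519 = -47051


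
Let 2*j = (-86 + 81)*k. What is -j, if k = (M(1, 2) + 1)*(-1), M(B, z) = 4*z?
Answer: -45/2 ≈ -22.500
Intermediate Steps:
k = -9 (k = (4*2 + 1)*(-1) = (8 + 1)*(-1) = 9*(-1) = -9)
j = 45/2 (j = ((-86 + 81)*(-9))/2 = (-5*(-9))/2 = (½)*45 = 45/2 ≈ 22.500)
-j = -1*45/2 = -45/2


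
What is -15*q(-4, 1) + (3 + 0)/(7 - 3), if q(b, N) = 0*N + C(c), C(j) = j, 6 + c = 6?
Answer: 3/4 ≈ 0.75000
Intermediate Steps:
c = 0 (c = -6 + 6 = 0)
q(b, N) = 0 (q(b, N) = 0*N + 0 = 0 + 0 = 0)
-15*q(-4, 1) + (3 + 0)/(7 - 3) = -15*0 + (3 + 0)/(7 - 3) = 0 + 3/4 = 3/4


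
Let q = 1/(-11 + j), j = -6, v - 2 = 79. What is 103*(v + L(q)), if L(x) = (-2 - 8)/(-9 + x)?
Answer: 651166/77 ≈ 8456.7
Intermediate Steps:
v = 81 (v = 2 + 79 = 81)
q = -1/17 (q = 1/(-11 - 6) = 1/(-17) = -1/17 ≈ -0.058824)
L(x) = -10/(-9 + x)
103*(v + L(q)) = 103*(81 - 10/(-9 - 1/17)) = 103*(81 - 10/(-154/17)) = 103*(81 - 10*(-17/154)) = 103*(81 + 85/77) = 103*(6322/77) = 651166/77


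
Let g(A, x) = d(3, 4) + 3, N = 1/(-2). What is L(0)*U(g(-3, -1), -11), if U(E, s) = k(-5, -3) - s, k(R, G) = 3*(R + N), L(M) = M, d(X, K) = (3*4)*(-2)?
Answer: 0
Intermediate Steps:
d(X, K) = -24 (d(X, K) = 12*(-2) = -24)
N = -1/2 ≈ -0.50000
k(R, G) = -3/2 + 3*R (k(R, G) = 3*(R - 1/2) = 3*(-1/2 + R) = -3/2 + 3*R)
g(A, x) = -21 (g(A, x) = -24 + 3 = -21)
U(E, s) = -33/2 - s (U(E, s) = (-3/2 + 3*(-5)) - s = (-3/2 - 15) - s = -33/2 - s)
L(0)*U(g(-3, -1), -11) = 0*(-33/2 - 1*(-11)) = 0*(-33/2 + 11) = 0*(-11/2) = 0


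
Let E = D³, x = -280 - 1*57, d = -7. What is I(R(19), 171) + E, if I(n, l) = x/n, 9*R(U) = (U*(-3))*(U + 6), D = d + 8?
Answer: 1486/475 ≈ 3.1284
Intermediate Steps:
x = -337 (x = -280 - 57 = -337)
D = 1 (D = -7 + 8 = 1)
R(U) = -U*(6 + U)/3 (R(U) = ((U*(-3))*(U + 6))/9 = ((-3*U)*(6 + U))/9 = (-3*U*(6 + U))/9 = -U*(6 + U)/3)
E = 1 (E = 1³ = 1)
I(n, l) = -337/n
I(R(19), 171) + E = -337*(-3/(19*(6 + 19))) + 1 = -337/((-⅓*19*25)) + 1 = -337/(-475/3) + 1 = -337*(-3/475) + 1 = 1011/475 + 1 = 1486/475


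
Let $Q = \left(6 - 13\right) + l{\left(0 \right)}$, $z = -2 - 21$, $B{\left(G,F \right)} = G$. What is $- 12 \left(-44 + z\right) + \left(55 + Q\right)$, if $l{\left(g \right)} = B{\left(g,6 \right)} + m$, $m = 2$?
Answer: $854$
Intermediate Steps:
$z = -23$
$l{\left(g \right)} = 2 + g$ ($l{\left(g \right)} = g + 2 = 2 + g$)
$Q = -5$ ($Q = \left(6 - 13\right) + \left(2 + 0\right) = -7 + 2 = -5$)
$- 12 \left(-44 + z\right) + \left(55 + Q\right) = - 12 \left(-44 - 23\right) + \left(55 - 5\right) = \left(-12\right) \left(-67\right) + 50 = 804 + 50 = 854$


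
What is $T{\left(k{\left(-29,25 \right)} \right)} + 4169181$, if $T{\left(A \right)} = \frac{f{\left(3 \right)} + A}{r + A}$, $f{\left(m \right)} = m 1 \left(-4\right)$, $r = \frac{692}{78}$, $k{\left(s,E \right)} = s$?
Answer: $\frac{3272808684}{785} \approx 4.1692 \cdot 10^{6}$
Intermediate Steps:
$r = \frac{346}{39}$ ($r = 692 \cdot \frac{1}{78} = \frac{346}{39} \approx 8.8718$)
$f{\left(m \right)} = - 4 m$ ($f{\left(m \right)} = m \left(-4\right) = - 4 m$)
$T{\left(A \right)} = \frac{-12 + A}{\frac{346}{39} + A}$ ($T{\left(A \right)} = \frac{\left(-4\right) 3 + A}{\frac{346}{39} + A} = \frac{-12 + A}{\frac{346}{39} + A}$)
$T{\left(k{\left(-29,25 \right)} \right)} + 4169181 = \frac{39 \left(-12 - 29\right)}{346 + 39 \left(-29\right)} + 4169181 = 39 \frac{1}{346 - 1131} \left(-41\right) + 4169181 = 39 \frac{1}{-785} \left(-41\right) + 4169181 = 39 \left(- \frac{1}{785}\right) \left(-41\right) + 4169181 = \frac{1599}{785} + 4169181 = \frac{3272808684}{785}$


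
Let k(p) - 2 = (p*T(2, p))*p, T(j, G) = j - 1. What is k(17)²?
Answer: 84681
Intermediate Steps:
T(j, G) = -1 + j
k(p) = 2 + p² (k(p) = 2 + (p*(-1 + 2))*p = 2 + (p*1)*p = 2 + p*p = 2 + p²)
k(17)² = (2 + 17²)² = (2 + 289)² = 291² = 84681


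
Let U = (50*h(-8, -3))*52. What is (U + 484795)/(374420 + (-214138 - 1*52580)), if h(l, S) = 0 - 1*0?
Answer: 484795/107702 ≈ 4.5013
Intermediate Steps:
h(l, S) = 0 (h(l, S) = 0 + 0 = 0)
U = 0 (U = (50*0)*52 = 0*52 = 0)
(U + 484795)/(374420 + (-214138 - 1*52580)) = (0 + 484795)/(374420 + (-214138 - 1*52580)) = 484795/(374420 + (-214138 - 52580)) = 484795/(374420 - 266718) = 484795/107702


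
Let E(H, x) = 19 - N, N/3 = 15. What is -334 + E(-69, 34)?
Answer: -360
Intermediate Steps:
N = 45 (N = 3*15 = 45)
E(H, x) = -26 (E(H, x) = 19 - 1*45 = 19 - 45 = -26)
-334 + E(-69, 34) = -334 - 26 = -360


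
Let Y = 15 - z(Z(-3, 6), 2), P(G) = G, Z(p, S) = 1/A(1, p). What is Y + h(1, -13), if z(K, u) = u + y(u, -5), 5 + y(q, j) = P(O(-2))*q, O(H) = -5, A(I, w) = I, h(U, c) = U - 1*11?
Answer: 18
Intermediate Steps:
h(U, c) = -11 + U (h(U, c) = U - 11 = -11 + U)
Z(p, S) = 1 (Z(p, S) = 1/1 = 1)
y(q, j) = -5 - 5*q
z(K, u) = -5 - 4*u (z(K, u) = u + (-5 - 5*u) = -5 - 4*u)
Y = 28 (Y = 15 - (-5 - 4*2) = 15 - (-5 - 8) = 15 - 1*(-13) = 15 + 13 = 28)
Y + h(1, -13) = 28 + (-11 + 1) = 28 - 10 = 18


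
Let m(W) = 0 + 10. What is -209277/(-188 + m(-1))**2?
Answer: -209277/31684 ≈ -6.6051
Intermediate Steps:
m(W) = 10
-209277/(-188 + m(-1))**2 = -209277/(-188 + 10)**2 = -209277/((-178)**2) = -209277/31684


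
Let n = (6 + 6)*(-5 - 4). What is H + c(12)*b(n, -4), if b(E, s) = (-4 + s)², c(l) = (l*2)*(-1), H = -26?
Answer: -1562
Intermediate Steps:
n = -108 (n = 12*(-9) = -108)
c(l) = -2*l (c(l) = (2*l)*(-1) = -2*l)
H + c(12)*b(n, -4) = -26 + (-2*12)*(-4 - 4)² = -26 - 24*(-8)² = -26 - 24*64 = -26 - 1536 = -1562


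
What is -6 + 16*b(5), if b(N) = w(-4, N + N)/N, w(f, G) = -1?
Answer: -46/5 ≈ -9.2000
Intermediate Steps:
b(N) = -1/N
-6 + 16*b(5) = -6 + 16*(-1/5) = -6 + 16*(-1*⅕) = -6 + 16*(-⅕) = -6 - 16/5 = -46/5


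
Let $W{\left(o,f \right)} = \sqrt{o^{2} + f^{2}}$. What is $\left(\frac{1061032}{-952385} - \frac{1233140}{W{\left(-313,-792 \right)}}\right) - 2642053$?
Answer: $- \frac{359464672491}{136055} - \frac{1233140 \sqrt{725233}}{725233} \approx -2.6435 \cdot 10^{6}$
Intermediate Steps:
$W{\left(o,f \right)} = \sqrt{f^{2} + o^{2}}$
$\left(\frac{1061032}{-952385} - \frac{1233140}{W{\left(-313,-792 \right)}}\right) - 2642053 = \left(\frac{1061032}{-952385} - \frac{1233140}{\sqrt{\left(-792\right)^{2} + \left(-313\right)^{2}}}\right) - 2642053 = \left(1061032 \left(- \frac{1}{952385}\right) - \frac{1233140}{\sqrt{627264 + 97969}}\right) - 2642053 = \left(- \frac{151576}{136055} - \frac{1233140}{\sqrt{725233}}\right) - 2642053 = \left(- \frac{151576}{136055} - 1233140 \frac{\sqrt{725233}}{725233}\right) - 2642053 = \left(- \frac{151576}{136055} - \frac{1233140 \sqrt{725233}}{725233}\right) - 2642053 = - \frac{359464672491}{136055} - \frac{1233140 \sqrt{725233}}{725233}$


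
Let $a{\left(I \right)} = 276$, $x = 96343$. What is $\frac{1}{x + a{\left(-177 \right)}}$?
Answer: $\frac{1}{96619} \approx 1.035 \cdot 10^{-5}$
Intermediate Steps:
$\frac{1}{x + a{\left(-177 \right)}} = \frac{1}{96343 + 276} = \frac{1}{96619}$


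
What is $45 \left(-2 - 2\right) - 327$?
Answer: $-507$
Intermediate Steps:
$45 \left(-2 - 2\right) - 327 = 45 \left(-4\right) - 327 = -180 - 327 = -507$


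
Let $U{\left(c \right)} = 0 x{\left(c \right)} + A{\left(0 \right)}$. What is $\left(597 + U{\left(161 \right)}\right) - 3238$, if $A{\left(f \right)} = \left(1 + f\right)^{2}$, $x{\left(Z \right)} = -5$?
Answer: $-2640$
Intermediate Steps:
$U{\left(c \right)} = 1$ ($U{\left(c \right)} = 0 \left(-5\right) + \left(1 + 0\right)^{2} = 0 + 1^{2} = 0 + 1 = 1$)
$\left(597 + U{\left(161 \right)}\right) - 3238 = \left(597 + 1\right) - 3238 = 598 - 3238 = -2640$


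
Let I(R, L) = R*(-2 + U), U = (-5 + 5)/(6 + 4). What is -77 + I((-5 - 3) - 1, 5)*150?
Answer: 2623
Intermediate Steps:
U = 0 (U = 0/10 = 0*(⅒) = 0)
I(R, L) = -2*R (I(R, L) = R*(-2 + 0) = R*(-2) = -2*R)
-77 + I((-5 - 3) - 1, 5)*150 = -77 - 2*((-5 - 3) - 1)*150 = -77 - 2*(-8 - 1)*150 = -77 - 2*(-9)*150 = -77 + 18*150 = -77 + 2700 = 2623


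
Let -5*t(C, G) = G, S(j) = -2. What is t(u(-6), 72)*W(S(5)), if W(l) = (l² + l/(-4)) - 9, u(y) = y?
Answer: 324/5 ≈ 64.800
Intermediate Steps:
W(l) = -9 + l² - l/4 (W(l) = (l² - l/4) - 9 = -9 + l² - l/4)
t(C, G) = -G/5
t(u(-6), 72)*W(S(5)) = (-⅕*72)*(-9 + (-2)² - ¼*(-2)) = -72*(-9 + 4 + ½)/5 = -72/5*(-9/2) = 324/5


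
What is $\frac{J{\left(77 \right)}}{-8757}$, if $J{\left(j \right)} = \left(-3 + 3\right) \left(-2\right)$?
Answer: $0$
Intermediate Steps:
$J{\left(j \right)} = 0$ ($J{\left(j \right)} = 0 \left(-2\right) = 0$)
$\frac{J{\left(77 \right)}}{-8757} = \frac{0}{-8757} = 0 \left(- \frac{1}{8757}\right) = 0$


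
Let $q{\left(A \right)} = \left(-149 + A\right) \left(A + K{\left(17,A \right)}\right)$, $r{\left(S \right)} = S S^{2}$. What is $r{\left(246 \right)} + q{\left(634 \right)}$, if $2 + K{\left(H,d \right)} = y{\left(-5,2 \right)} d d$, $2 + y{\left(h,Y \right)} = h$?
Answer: $-1349447164$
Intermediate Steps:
$y{\left(h,Y \right)} = -2 + h$
$r{\left(S \right)} = S^{3}$
$K{\left(H,d \right)} = -2 - 7 d^{2}$ ($K{\left(H,d \right)} = -2 + \left(-2 - 5\right) d d = -2 + - 7 d d = -2 - 7 d^{2}$)
$q{\left(A \right)} = \left(-149 + A\right) \left(-2 + A - 7 A^{2}\right)$ ($q{\left(A \right)} = \left(-149 + A\right) \left(A - \left(2 + 7 A^{2}\right)\right) = \left(-149 + A\right) \left(-2 + A - 7 A^{2}\right)$)
$r{\left(246 \right)} + q{\left(634 \right)} = 246^{3} + \left(298 - 95734 - 7 \cdot 634^{3} + 1044 \cdot 634^{2}\right) = 14886936 + \left(298 - 95734 - 1783880728 + 1044 \cdot 401956\right) = 14886936 + \left(298 - 95734 - 1783880728 + 419642064\right) = 14886936 - 1364334100 = -1349447164$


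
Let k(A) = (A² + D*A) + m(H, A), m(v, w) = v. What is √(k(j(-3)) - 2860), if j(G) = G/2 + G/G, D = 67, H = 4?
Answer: I*√11557/2 ≈ 53.752*I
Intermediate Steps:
j(G) = 1 + G/2 (j(G) = G*(½) + 1 = G/2 + 1 = 1 + G/2)
k(A) = 4 + A² + 67*A (k(A) = (A² + 67*A) + 4 = 4 + A² + 67*A)
√(k(j(-3)) - 2860) = √((4 + (1 + (½)*(-3))² + 67*(1 + (½)*(-3))) - 2860) = √((4 + (1 - 3/2)² + 67*(1 - 3/2)) - 2860) = √((4 + (-½)² + 67*(-½)) - 2860) = √((4 + ¼ - 67/2) - 2860) = √(-117/4 - 2860) = √(-11557/4) = I*√11557/2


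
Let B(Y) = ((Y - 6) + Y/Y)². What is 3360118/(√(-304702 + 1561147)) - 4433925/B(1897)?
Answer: -4433925/3579664 + 3360118*√139605/418815 ≈ 2996.4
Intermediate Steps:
B(Y) = (-5 + Y)² (B(Y) = ((-6 + Y) + 1)² = (-5 + Y)²)
3360118/(√(-304702 + 1561147)) - 4433925/B(1897) = 3360118/(√(-304702 + 1561147)) - 4433925/(-5 + 1897)² = 3360118/(√1256445) - 4433925/(1892²) = 3360118/((3*√139605)) - 4433925/3579664 = 3360118*(√139605/418815) - 4433925*1/3579664 = 3360118*√139605/418815 - 4433925/3579664 = -4433925/3579664 + 3360118*√139605/418815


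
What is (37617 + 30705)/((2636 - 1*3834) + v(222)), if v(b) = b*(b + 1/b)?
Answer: 22774/16029 ≈ 1.4208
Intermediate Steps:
(37617 + 30705)/((2636 - 1*3834) + v(222)) = (37617 + 30705)/((2636 - 1*3834) + (1 + 222²)) = 68322/((2636 - 3834) + (1 + 49284)) = 68322/(-1198 + 49285) = 68322/48087 = 68322*(1/48087) = 22774/16029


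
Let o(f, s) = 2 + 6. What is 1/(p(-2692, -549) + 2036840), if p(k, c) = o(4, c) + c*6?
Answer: 1/2033554 ≈ 4.9175e-7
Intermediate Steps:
o(f, s) = 8
p(k, c) = 8 + 6*c (p(k, c) = 8 + c*6 = 8 + 6*c)
1/(p(-2692, -549) + 2036840) = 1/((8 + 6*(-549)) + 2036840) = 1/((8 - 3294) + 2036840) = 1/(-3286 + 2036840) = 1/2033554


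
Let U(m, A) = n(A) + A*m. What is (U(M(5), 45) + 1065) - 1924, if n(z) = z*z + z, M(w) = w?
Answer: 1436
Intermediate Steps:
n(z) = z + z² (n(z) = z² + z = z + z²)
U(m, A) = A*m + A*(1 + A) (U(m, A) = A*(1 + A) + A*m = A*m + A*(1 + A))
(U(M(5), 45) + 1065) - 1924 = (45*(1 + 45 + 5) + 1065) - 1924 = (45*51 + 1065) - 1924 = (2295 + 1065) - 1924 = 3360 - 1924 = 1436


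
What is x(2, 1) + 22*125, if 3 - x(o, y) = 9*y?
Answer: 2744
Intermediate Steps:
x(o, y) = 3 - 9*y
x(2, 1) + 22*125 = (3 - 9*1) + 22*125 = (3 - 9) + 2750 = -6 + 2750 = 2744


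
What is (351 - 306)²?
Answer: 2025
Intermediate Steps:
(351 - 306)² = 45² = 2025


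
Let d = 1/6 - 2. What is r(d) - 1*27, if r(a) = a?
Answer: -173/6 ≈ -28.833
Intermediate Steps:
d = -11/6 (d = (⅙)*1 - 2 = ⅙ - 2 = -11/6 ≈ -1.8333)
r(d) - 1*27 = -11/6 - 1*27 = -11/6 - 27 = -173/6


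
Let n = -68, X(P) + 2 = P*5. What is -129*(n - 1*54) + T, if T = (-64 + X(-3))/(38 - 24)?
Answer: 220251/14 ≈ 15732.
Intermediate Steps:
X(P) = -2 + 5*P (X(P) = -2 + P*5 = -2 + 5*P)
T = -81/14 (T = (-64 + (-2 + 5*(-3)))/(38 - 24) = (-64 + (-2 - 15))/14 = (-64 - 17)*(1/14) = -81*1/14 = -81/14 ≈ -5.7857)
-129*(n - 1*54) + T = -129*(-68 - 1*54) - 81/14 = -129*(-68 - 54) - 81/14 = -129*(-122) - 81/14 = 15738 - 81/14 = 220251/14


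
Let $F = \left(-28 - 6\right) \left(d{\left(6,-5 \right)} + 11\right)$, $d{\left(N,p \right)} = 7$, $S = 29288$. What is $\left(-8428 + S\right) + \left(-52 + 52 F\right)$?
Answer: $-11016$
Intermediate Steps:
$F = -612$ ($F = \left(-28 - 6\right) \left(7 + 11\right) = \left(-34\right) 18 = -612$)
$\left(-8428 + S\right) + \left(-52 + 52 F\right) = \left(-8428 + 29288\right) + \left(-52 + 52 \left(-612\right)\right) = 20860 - 31876 = -11016$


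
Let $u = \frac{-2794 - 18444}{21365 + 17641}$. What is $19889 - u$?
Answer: $\frac{387905786}{19503} \approx 19890.0$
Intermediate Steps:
$u = - \frac{10619}{19503}$ ($u = - \frac{21238}{39006} = \left(-21238\right) \frac{1}{39006} = - \frac{10619}{19503} \approx -0.54448$)
$19889 - u = 19889 - - \frac{10619}{19503} = 19889 + \frac{10619}{19503} = \frac{387905786}{19503}$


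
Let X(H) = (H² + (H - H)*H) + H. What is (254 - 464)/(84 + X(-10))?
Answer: -35/29 ≈ -1.2069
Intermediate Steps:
X(H) = H + H² (X(H) = (H² + 0*H) + H = (H² + 0) + H = H² + H = H + H²)
(254 - 464)/(84 + X(-10)) = (254 - 464)/(84 - 10*(1 - 10)) = -210/(84 - 10*(-9)) = -210/(84 + 90) = -210/174 = -210*1/174 = -35/29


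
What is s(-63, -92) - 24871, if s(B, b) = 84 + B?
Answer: -24850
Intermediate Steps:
s(-63, -92) - 24871 = (84 - 63) - 24871 = 21 - 24871 = -24850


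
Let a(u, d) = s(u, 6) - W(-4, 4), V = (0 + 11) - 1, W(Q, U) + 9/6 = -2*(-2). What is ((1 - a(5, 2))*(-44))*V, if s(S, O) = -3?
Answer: -2860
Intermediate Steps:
W(Q, U) = 5/2 (W(Q, U) = -3/2 - 2*(-2) = -3/2 + 4 = 5/2)
V = 10 (V = 11 - 1 = 10)
a(u, d) = -11/2 (a(u, d) = -3 - 1*5/2 = -3 - 5/2 = -11/2)
((1 - a(5, 2))*(-44))*V = ((1 - 1*(-11/2))*(-44))*10 = ((1 + 11/2)*(-44))*10 = ((13/2)*(-44))*10 = -286*10 = -2860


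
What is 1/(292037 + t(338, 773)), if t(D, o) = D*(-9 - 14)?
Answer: 1/284263 ≈ 3.5179e-6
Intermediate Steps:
t(D, o) = -23*D (t(D, o) = D*(-23) = -23*D)
1/(292037 + t(338, 773)) = 1/(292037 - 23*338) = 1/(292037 - 7774) = 1/284263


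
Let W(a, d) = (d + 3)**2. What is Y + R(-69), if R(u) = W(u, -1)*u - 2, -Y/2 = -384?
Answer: 490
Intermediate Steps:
Y = 768 (Y = -2*(-384) = 768)
W(a, d) = (3 + d)**2
R(u) = -2 + 4*u (R(u) = (3 - 1)**2*u - 2 = 2**2*u - 2 = 4*u - 2 = -2 + 4*u)
Y + R(-69) = 768 + (-2 + 4*(-69)) = 768 + (-2 - 276) = 768 - 278 = 490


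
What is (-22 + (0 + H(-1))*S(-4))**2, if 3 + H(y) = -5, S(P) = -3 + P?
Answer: 1156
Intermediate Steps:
H(y) = -8 (H(y) = -3 - 5 = -8)
(-22 + (0 + H(-1))*S(-4))**2 = (-22 + (0 - 8)*(-3 - 4))**2 = (-22 - 8*(-7))**2 = (-22 + 56)**2 = 34**2 = 1156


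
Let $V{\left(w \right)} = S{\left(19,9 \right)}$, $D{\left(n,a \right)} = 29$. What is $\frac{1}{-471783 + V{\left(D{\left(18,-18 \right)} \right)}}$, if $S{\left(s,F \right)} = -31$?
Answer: $- \frac{1}{471814} \approx -2.1195 \cdot 10^{-6}$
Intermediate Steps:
$V{\left(w \right)} = -31$
$\frac{1}{-471783 + V{\left(D{\left(18,-18 \right)} \right)}} = \frac{1}{-471783 - 31} = \frac{1}{-471814} = - \frac{1}{471814}$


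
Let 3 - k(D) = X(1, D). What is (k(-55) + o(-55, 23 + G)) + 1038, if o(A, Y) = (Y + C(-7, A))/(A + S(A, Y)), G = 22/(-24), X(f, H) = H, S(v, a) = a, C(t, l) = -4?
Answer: 432703/395 ≈ 1095.5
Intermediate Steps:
G = -11/12 (G = 22*(-1/24) = -11/12 ≈ -0.91667)
k(D) = 3 - D
o(A, Y) = (-4 + Y)/(A + Y) (o(A, Y) = (Y - 4)/(A + Y) = (-4 + Y)/(A + Y))
(k(-55) + o(-55, 23 + G)) + 1038 = ((3 - 1*(-55)) + (-4 + (23 - 11/12))/(-55 + (23 - 11/12))) + 1038 = ((3 + 55) + (-4 + 265/12)/(-55 + 265/12)) + 1038 = (58 + (217/12)/(-395/12)) + 1038 = (58 - 12/395*217/12) + 1038 = (58 - 217/395) + 1038 = 22693/395 + 1038 = 432703/395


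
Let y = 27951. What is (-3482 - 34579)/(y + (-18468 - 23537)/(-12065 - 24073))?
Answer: -1375448418/1010135243 ≈ -1.3616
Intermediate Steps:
(-3482 - 34579)/(y + (-18468 - 23537)/(-12065 - 24073)) = (-3482 - 34579)/(27951 + (-18468 - 23537)/(-12065 - 24073)) = -38061/(27951 - 42005/(-36138)) = -38061/(27951 - 42005*(-1/36138)) = -38061/(27951 + 42005/36138) = -38061/1010135243/36138 = -38061*36138/1010135243 = -1375448418/1010135243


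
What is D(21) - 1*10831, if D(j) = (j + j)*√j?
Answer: -10831 + 42*√21 ≈ -10639.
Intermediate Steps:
D(j) = 2*j^(3/2) (D(j) = (2*j)*√j = 2*j^(3/2))
D(21) - 1*10831 = 2*21^(3/2) - 1*10831 = 2*(21*√21) - 10831 = 42*√21 - 10831 = -10831 + 42*√21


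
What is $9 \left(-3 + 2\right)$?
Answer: $-9$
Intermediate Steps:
$9 \left(-3 + 2\right) = 9 \left(-1\right) = -9$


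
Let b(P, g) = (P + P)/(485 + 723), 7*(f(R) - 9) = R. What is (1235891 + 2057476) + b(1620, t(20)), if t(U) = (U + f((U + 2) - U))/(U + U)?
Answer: 497298822/151 ≈ 3.2934e+6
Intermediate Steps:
f(R) = 9 + R/7
t(U) = (65/7 + U)/(2*U) (t(U) = (U + (9 + ((U + 2) - U)/7))/(U + U) = (U + (9 + ((2 + U) - U)/7))/((2*U)) = (U + (9 + (1/7)*2))*(1/(2*U)) = (U + (9 + 2/7))*(1/(2*U)) = (U + 65/7)*(1/(2*U)) = (65/7 + U)*(1/(2*U)) = (65/7 + U)/(2*U))
b(P, g) = P/604 (b(P, g) = (2*P)/1208 = (2*P)*(1/1208) = P/604)
(1235891 + 2057476) + b(1620, t(20)) = (1235891 + 2057476) + (1/604)*1620 = 3293367 + 405/151 = 497298822/151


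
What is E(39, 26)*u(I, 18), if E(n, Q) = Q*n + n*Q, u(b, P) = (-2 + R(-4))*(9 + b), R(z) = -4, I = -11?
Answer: 24336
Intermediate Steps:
u(b, P) = -54 - 6*b (u(b, P) = (-2 - 4)*(9 + b) = -6*(9 + b) = -54 - 6*b)
E(n, Q) = 2*Q*n (E(n, Q) = Q*n + Q*n = 2*Q*n)
E(39, 26)*u(I, 18) = (2*26*39)*(-54 - 6*(-11)) = 2028*(-54 + 66) = 2028*12 = 24336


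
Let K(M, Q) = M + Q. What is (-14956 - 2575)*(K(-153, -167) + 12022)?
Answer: -205147762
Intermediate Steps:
(-14956 - 2575)*(K(-153, -167) + 12022) = (-14956 - 2575)*((-153 - 167) + 12022) = -17531*(-320 + 12022) = -17531*11702 = -205147762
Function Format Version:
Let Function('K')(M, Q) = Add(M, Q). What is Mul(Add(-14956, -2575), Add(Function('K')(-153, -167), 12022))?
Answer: -205147762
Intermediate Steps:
Mul(Add(-14956, -2575), Add(Function('K')(-153, -167), 12022)) = Mul(Add(-14956, -2575), Add(Add(-153, -167), 12022)) = Mul(-17531, Add(-320, 12022)) = Mul(-17531, 11702) = -205147762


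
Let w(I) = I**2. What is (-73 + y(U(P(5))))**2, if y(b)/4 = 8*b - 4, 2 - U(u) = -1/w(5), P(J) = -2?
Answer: 351649/625 ≈ 562.64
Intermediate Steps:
U(u) = 51/25 (U(u) = 2 - (-1)/(5**2) = 2 - (-1)/25 = 2 - 1*(-1/25) = 2 + 1/25 = 51/25)
y(b) = -16 + 32*b (y(b) = 4*(8*b - 4) = 4*(-4 + 8*b) = -16 + 32*b)
(-73 + y(U(P(5))))**2 = (-73 + (-16 + 32*(51/25)))**2 = (-73 + (-16 + 1632/25))**2 = (-73 + 1232/25)**2 = (-593/25)**2 = 351649/625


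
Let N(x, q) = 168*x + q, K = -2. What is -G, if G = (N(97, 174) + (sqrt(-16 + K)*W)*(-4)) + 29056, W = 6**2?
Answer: -45526 + 432*I*sqrt(2) ≈ -45526.0 + 610.94*I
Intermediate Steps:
N(x, q) = q + 168*x
W = 36
G = 45526 - 432*I*sqrt(2) (G = ((174 + 168*97) + (sqrt(-16 - 2)*36)*(-4)) + 29056 = ((174 + 16296) + (sqrt(-18)*36)*(-4)) + 29056 = (16470 + ((3*I*sqrt(2))*36)*(-4)) + 29056 = (16470 + (108*I*sqrt(2))*(-4)) + 29056 = (16470 - 432*I*sqrt(2)) + 29056 = 45526 - 432*I*sqrt(2) ≈ 45526.0 - 610.94*I)
-G = -(45526 - 432*I*sqrt(2)) = -45526 + 432*I*sqrt(2)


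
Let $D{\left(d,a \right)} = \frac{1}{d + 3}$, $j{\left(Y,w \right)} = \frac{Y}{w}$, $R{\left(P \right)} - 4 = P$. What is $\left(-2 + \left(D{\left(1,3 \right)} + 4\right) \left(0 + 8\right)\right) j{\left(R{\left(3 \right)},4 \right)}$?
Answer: $56$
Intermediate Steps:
$R{\left(P \right)} = 4 + P$
$D{\left(d,a \right)} = \frac{1}{3 + d}$
$\left(-2 + \left(D{\left(1,3 \right)} + 4\right) \left(0 + 8\right)\right) j{\left(R{\left(3 \right)},4 \right)} = \left(-2 + \left(\frac{1}{3 + 1} + 4\right) \left(0 + 8\right)\right) \frac{4 + 3}{4} = \left(-2 + \left(\frac{1}{4} + 4\right) 8\right) 7 \cdot \frac{1}{4} = \left(-2 + \left(\frac{1}{4} + 4\right) 8\right) \frac{7}{4} = \left(-2 + \frac{17}{4} \cdot 8\right) \frac{7}{4} = \left(-2 + 34\right) \frac{7}{4} = 32 \cdot \frac{7}{4} = 56$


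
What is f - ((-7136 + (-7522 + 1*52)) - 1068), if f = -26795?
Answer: -11121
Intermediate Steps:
f - ((-7136 + (-7522 + 1*52)) - 1068) = -26795 - ((-7136 + (-7522 + 1*52)) - 1068) = -26795 - ((-7136 + (-7522 + 52)) - 1068) = -26795 - ((-7136 - 7470) - 1068) = -26795 - (-14606 - 1068) = -26795 - 1*(-15674) = -26795 + 15674 = -11121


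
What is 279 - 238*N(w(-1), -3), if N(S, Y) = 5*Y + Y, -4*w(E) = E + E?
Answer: 4563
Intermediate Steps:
w(E) = -E/2 (w(E) = -(E + E)/4 = -E/2)
N(S, Y) = 6*Y
279 - 238*N(w(-1), -3) = 279 - 1428*(-3) = 279 - 238*(-18) = 279 + 4284 = 4563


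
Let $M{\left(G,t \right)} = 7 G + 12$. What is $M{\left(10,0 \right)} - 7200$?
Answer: $-7118$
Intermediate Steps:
$M{\left(G,t \right)} = 12 + 7 G$
$M{\left(10,0 \right)} - 7200 = \left(12 + 7 \cdot 10\right) - 7200 = \left(12 + 70\right) - 7200 = 82 - 7200 = -7118$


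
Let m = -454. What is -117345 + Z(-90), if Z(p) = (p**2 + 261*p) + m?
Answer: -133189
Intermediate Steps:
Z(p) = -454 + p**2 + 261*p (Z(p) = (p**2 + 261*p) - 454 = -454 + p**2 + 261*p)
-117345 + Z(-90) = -117345 + (-454 + (-90)**2 + 261*(-90)) = -117345 + (-454 + 8100 - 23490) = -117345 - 15844 = -133189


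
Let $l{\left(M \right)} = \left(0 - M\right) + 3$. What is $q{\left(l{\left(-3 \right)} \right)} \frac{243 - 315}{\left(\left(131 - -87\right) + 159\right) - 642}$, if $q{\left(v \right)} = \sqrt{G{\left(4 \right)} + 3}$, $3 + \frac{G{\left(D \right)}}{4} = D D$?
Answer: $\frac{72 \sqrt{55}}{265} \approx 2.015$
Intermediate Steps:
$G{\left(D \right)} = -12 + 4 D^{2}$ ($G{\left(D \right)} = -12 + 4 D D = -12 + 4 D^{2}$)
$l{\left(M \right)} = 3 - M$ ($l{\left(M \right)} = - M + 3 = 3 - M$)
$q{\left(v \right)} = \sqrt{55}$ ($q{\left(v \right)} = \sqrt{\left(-12 + 4 \cdot 4^{2}\right) + 3} = \sqrt{\left(-12 + 4 \cdot 16\right) + 3} = \sqrt{\left(-12 + 64\right) + 3} = \sqrt{52 + 3} = \sqrt{55}$)
$q{\left(l{\left(-3 \right)} \right)} \frac{243 - 315}{\left(\left(131 - -87\right) + 159\right) - 642} = \sqrt{55} \frac{243 - 315}{\left(\left(131 - -87\right) + 159\right) - 642} = \sqrt{55} \left(- \frac{72}{\left(\left(131 + 87\right) + 159\right) - 642}\right) = \sqrt{55} \left(- \frac{72}{\left(218 + 159\right) - 642}\right) = \sqrt{55} \left(- \frac{72}{377 - 642}\right) = \sqrt{55} \left(- \frac{72}{-265}\right) = \sqrt{55} \left(\left(-72\right) \left(- \frac{1}{265}\right)\right) = \sqrt{55} \cdot \frac{72}{265} = \frac{72 \sqrt{55}}{265}$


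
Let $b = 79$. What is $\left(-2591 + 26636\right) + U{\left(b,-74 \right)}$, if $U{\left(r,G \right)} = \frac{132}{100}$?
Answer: $\frac{601158}{25} \approx 24046.0$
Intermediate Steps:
$U{\left(r,G \right)} = \frac{33}{25}$ ($U{\left(r,G \right)} = 132 \cdot \frac{1}{100} = \frac{33}{25}$)
$\left(-2591 + 26636\right) + U{\left(b,-74 \right)} = \left(-2591 + 26636\right) + \frac{33}{25} = 24045 + \frac{33}{25} = \frac{601158}{25}$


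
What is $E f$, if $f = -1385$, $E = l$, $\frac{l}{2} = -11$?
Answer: $30470$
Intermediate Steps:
$l = -22$ ($l = 2 \left(-11\right) = -22$)
$E = -22$
$E f = \left(-22\right) \left(-1385\right) = 30470$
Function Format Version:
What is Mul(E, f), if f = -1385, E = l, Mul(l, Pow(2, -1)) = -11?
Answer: 30470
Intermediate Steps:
l = -22 (l = Mul(2, -11) = -22)
E = -22
Mul(E, f) = Mul(-22, -1385) = 30470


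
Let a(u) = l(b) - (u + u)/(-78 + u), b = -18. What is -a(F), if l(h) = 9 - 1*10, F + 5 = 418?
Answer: 1161/335 ≈ 3.4657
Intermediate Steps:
F = 413 (F = -5 + 418 = 413)
l(h) = -1 (l(h) = 9 - 10 = -1)
a(u) = -1 - 2*u/(-78 + u) (a(u) = -1 - (u + u)/(-78 + u) = -1 - 2*u/(-78 + u))
-a(F) = -3*(26 - 1*413)/(-78 + 413) = -3*(26 - 413)/335 = -3*(-387)/335 = -1*(-1161/335) = 1161/335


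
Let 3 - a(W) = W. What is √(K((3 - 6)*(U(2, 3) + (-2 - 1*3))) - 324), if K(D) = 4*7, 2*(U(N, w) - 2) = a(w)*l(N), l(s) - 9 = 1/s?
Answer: 2*I*√74 ≈ 17.205*I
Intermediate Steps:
l(s) = 9 + 1/s
a(W) = 3 - W
U(N, w) = 2 + (3 - w)*(9 + 1/N)/2 (U(N, w) = 2 + ((3 - w)*(9 + 1/N))/2 = 2 + (3 - w)*(9 + 1/N)/2)
K(D) = 28
√(K((3 - 6)*(U(2, 3) + (-2 - 1*3))) - 324) = √(28 - 324) = √(-296) = 2*I*√74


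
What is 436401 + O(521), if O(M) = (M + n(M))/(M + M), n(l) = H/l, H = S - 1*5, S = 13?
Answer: 236914519131/542882 ≈ 4.3640e+5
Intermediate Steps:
H = 8 (H = 13 - 1*5 = 13 - 5 = 8)
n(l) = 8/l
O(M) = (M + 8/M)/(2*M) (O(M) = (M + 8/M)/(M + M) = (M + 8/M)/((2*M)) = (M + 8/M)*(1/(2*M)) = (M + 8/M)/(2*M))
436401 + O(521) = 436401 + (1/2 + 4/521**2) = 436401 + (1/2 + 4*(1/271441)) = 436401 + (1/2 + 4/271441) = 436401 + 271449/542882 = 236914519131/542882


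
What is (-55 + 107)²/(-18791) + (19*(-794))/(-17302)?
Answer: 118348209/162560941 ≈ 0.72802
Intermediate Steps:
(-55 + 107)²/(-18791) + (19*(-794))/(-17302) = 52²*(-1/18791) - 15086*(-1/17302) = 2704*(-1/18791) + 7543/8651 = -2704/18791 + 7543/8651 = 118348209/162560941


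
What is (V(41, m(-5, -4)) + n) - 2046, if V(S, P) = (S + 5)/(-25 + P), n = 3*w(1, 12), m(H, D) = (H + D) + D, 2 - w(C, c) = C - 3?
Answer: -38669/19 ≈ -2035.2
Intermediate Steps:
w(C, c) = 5 - C (w(C, c) = 2 - (C - 3) = 2 - (-3 + C) = 2 + (3 - C) = 5 - C)
m(H, D) = H + 2*D (m(H, D) = (D + H) + D = H + 2*D)
n = 12 (n = 3*(5 - 1*1) = 3*(5 - 1) = 3*4 = 12)
V(S, P) = (5 + S)/(-25 + P)
(V(41, m(-5, -4)) + n) - 2046 = ((5 + 41)/(-25 + (-5 + 2*(-4))) + 12) - 2046 = (46/(-25 + (-5 - 8)) + 12) - 2046 = (46/(-25 - 13) + 12) - 2046 = (46/(-38) + 12) - 2046 = (-1/38*46 + 12) - 2046 = (-23/19 + 12) - 2046 = 205/19 - 2046 = -38669/19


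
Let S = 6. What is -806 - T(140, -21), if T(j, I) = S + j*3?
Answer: -1232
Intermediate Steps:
T(j, I) = 6 + 3*j (T(j, I) = 6 + j*3 = 6 + 3*j)
-806 - T(140, -21) = -806 - (6 + 3*140) = -806 - (6 + 420) = -806 - 1*426 = -806 - 426 = -1232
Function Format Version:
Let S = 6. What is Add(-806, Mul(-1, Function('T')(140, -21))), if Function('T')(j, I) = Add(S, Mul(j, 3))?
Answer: -1232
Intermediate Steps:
Function('T')(j, I) = Add(6, Mul(3, j)) (Function('T')(j, I) = Add(6, Mul(j, 3)) = Add(6, Mul(3, j)))
Add(-806, Mul(-1, Function('T')(140, -21))) = Add(-806, Mul(-1, Add(6, Mul(3, 140)))) = Add(-806, Mul(-1, Add(6, 420))) = Add(-806, Mul(-1, 426)) = Add(-806, -426) = -1232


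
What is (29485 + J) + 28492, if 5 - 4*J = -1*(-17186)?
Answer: 214727/4 ≈ 53682.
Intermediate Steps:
J = -17181/4 (J = 5/4 - (-1)*(-17186)/4 = 5/4 - ¼*17186 = 5/4 - 8593/2 = -17181/4 ≈ -4295.3)
(29485 + J) + 28492 = (29485 - 17181/4) + 28492 = 100759/4 + 28492 = 214727/4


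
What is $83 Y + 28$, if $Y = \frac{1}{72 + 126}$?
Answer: $\frac{5627}{198} \approx 28.419$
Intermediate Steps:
$Y = \frac{1}{198} \approx 0.0050505$
$83 Y + 28 = 83 \cdot \frac{1}{198} + 28 = \frac{83}{198} + 28 = \frac{5627}{198}$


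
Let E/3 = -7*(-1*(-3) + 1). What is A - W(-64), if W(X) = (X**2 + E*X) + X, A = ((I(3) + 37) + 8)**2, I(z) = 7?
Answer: -6704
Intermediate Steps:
A = 2704 (A = ((7 + 37) + 8)**2 = (44 + 8)**2 = 52**2 = 2704)
E = -84 (E = 3*(-7*(-1*(-3) + 1)) = 3*(-7*(3 + 1)) = 3*(-7*4) = 3*(-28) = -84)
W(X) = X**2 - 83*X (W(X) = (X**2 - 84*X) + X = X**2 - 83*X)
A - W(-64) = 2704 - (-64)*(-83 - 64) = 2704 - (-64)*(-147) = 2704 - 1*9408 = 2704 - 9408 = -6704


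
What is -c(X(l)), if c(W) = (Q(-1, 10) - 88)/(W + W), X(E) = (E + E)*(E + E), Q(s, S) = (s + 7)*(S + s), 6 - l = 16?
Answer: 17/400 ≈ 0.042500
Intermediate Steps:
l = -10 (l = 6 - 1*16 = 6 - 16 = -10)
Q(s, S) = (7 + s)*(S + s)
X(E) = 4*E² (X(E) = (2*E)*(2*E) = 4*E²)
c(W) = -17/W (c(W) = (((-1)² + 7*10 + 7*(-1) + 10*(-1)) - 88)/(W + W) = ((1 + 70 - 7 - 10) - 88)/((2*W)) = (54 - 88)*(1/(2*W)) = -17/W)
-c(X(l)) = -(-17)/(4*(-10)²) = -(-17)/(4*100) = -(-17)/400 = -1*(-17/400) = 17/400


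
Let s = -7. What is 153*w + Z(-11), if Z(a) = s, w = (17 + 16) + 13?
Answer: 7031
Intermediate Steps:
w = 46 (w = 33 + 13 = 46)
Z(a) = -7
153*w + Z(-11) = 153*46 - 7 = 7038 - 7 = 7031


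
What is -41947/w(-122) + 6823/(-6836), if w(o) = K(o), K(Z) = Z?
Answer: 142958643/416996 ≈ 342.83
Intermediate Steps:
w(o) = o
-41947/w(-122) + 6823/(-6836) = -41947/(-122) + 6823/(-6836) = -41947*(-1/122) + 6823*(-1/6836) = 41947/122 - 6823/6836 = 142958643/416996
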